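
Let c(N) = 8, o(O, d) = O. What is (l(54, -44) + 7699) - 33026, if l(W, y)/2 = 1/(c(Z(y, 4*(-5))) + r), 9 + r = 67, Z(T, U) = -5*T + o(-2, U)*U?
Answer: -835790/33 ≈ -25327.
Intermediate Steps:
Z(T, U) = -5*T - 2*U
r = 58 (r = -9 + 67 = 58)
l(W, y) = 1/33 (l(W, y) = 2/(8 + 58) = 2/66 = 2*(1/66) = 1/33)
(l(54, -44) + 7699) - 33026 = (1/33 + 7699) - 33026 = 254068/33 - 33026 = -835790/33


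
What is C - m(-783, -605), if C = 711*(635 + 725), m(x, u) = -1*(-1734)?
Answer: 965226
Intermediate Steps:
m(x, u) = 1734
C = 966960 (C = 711*1360 = 966960)
C - m(-783, -605) = 966960 - 1*1734 = 966960 - 1734 = 965226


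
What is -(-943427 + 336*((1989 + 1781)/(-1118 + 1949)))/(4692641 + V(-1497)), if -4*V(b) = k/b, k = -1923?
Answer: 173590149948/864841163405 ≈ 0.20072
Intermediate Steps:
V(b) = 1923/(4*b) (V(b) = -(-1923)/(4*b) = 1923/(4*b))
-(-943427 + 336*((1989 + 1781)/(-1118 + 1949)))/(4692641 + V(-1497)) = -(-943427 + 336*((1989 + 1781)/(-1118 + 1949)))/(4692641 + (1923/4)/(-1497)) = -(-943427 + 336*(3770/831))/(4692641 + (1923/4)*(-1/1497)) = -(-943427 + 336*(3770*(1/831)))/(4692641 - 641/1996) = -(-943427 + 336*(3770/831))/9366510795/1996 = -(-943427 + 422240/277)*1996/9366510795 = -(-260907039)*1996/(277*9366510795) = -1*(-173590149948/864841163405) = 173590149948/864841163405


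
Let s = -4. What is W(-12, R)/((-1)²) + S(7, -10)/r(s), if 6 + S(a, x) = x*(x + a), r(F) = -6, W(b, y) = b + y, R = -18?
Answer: -34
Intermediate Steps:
S(a, x) = -6 + x*(a + x) (S(a, x) = -6 + x*(x + a) = -6 + x*(a + x))
W(-12, R)/((-1)²) + S(7, -10)/r(s) = (-12 - 18)/((-1)²) + (-6 + (-10)² + 7*(-10))/(-6) = -30/1 + (-6 + 100 - 70)*(-⅙) = -30*1 + 24*(-⅙) = -30 - 4 = -34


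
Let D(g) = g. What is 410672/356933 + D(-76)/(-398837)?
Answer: 163818315372/142358086921 ≈ 1.1507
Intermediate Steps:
410672/356933 + D(-76)/(-398837) = 410672/356933 - 76/(-398837) = 410672*(1/356933) - 76*(-1/398837) = 410672/356933 + 76/398837 = 163818315372/142358086921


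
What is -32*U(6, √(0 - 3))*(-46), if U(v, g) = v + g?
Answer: 8832 + 1472*I*√3 ≈ 8832.0 + 2549.6*I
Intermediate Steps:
U(v, g) = g + v
-32*U(6, √(0 - 3))*(-46) = -32*(√(0 - 3) + 6)*(-46) = -32*(√(-3) + 6)*(-46) = -32*(I*√3 + 6)*(-46) = -32*(6 + I*√3)*(-46) = (-192 - 32*I*√3)*(-46) = 8832 + 1472*I*√3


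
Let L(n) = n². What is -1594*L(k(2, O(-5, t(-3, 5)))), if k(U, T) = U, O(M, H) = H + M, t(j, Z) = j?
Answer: -6376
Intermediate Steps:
-1594*L(k(2, O(-5, t(-3, 5)))) = -1594*2² = -1594*4 = -6376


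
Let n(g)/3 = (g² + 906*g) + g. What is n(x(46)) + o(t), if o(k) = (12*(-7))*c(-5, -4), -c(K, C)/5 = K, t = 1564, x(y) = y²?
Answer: 19187904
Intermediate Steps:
c(K, C) = -5*K
n(g) = 3*g² + 2721*g (n(g) = 3*((g² + 906*g) + g) = 3*(g² + 907*g) = 3*g² + 2721*g)
o(k) = -2100 (o(k) = (12*(-7))*(-5*(-5)) = -84*25 = -2100)
n(x(46)) + o(t) = 3*46²*(907 + 46²) - 2100 = 3*2116*(907 + 2116) - 2100 = 3*2116*3023 - 2100 = 19190004 - 2100 = 19187904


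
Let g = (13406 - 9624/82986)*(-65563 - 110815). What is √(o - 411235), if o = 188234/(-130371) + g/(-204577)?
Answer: I*√54386796957791759957634900866447349/368885329474677 ≈ 632.2*I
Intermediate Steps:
g = -32703441175596/13831 (g = (13406 - 9624*1/82986)*(-176378) = (13406 - 1604/13831)*(-176378) = (185416782/13831)*(-176378) = -32703441175596/13831 ≈ -2.3645e+9)
o = 4263047720556020158/368885329474677 (o = 188234/(-130371) - 32703441175596/13831/(-204577) = 188234*(-1/130371) - 32703441175596/13831*(-1/204577) = -188234/130371 + 32703441175596/2829504487 = 4263047720556020158/368885329474677 ≈ 11557.)
√(o - 411235) = √(4263047720556020158/368885329474677 - 411235) = √(-147435510745962775937/368885329474677) = I*√54386796957791759957634900866447349/368885329474677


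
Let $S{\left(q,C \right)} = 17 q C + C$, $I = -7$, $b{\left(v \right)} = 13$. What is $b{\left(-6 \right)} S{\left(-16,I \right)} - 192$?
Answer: $24469$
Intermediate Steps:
$S{\left(q,C \right)} = C + 17 C q$ ($S{\left(q,C \right)} = 17 C q + C = C + 17 C q$)
$b{\left(-6 \right)} S{\left(-16,I \right)} - 192 = 13 \left(- 7 \left(1 + 17 \left(-16\right)\right)\right) - 192 = 13 \left(- 7 \left(1 - 272\right)\right) - 192 = 13 \left(\left(-7\right) \left(-271\right)\right) - 192 = 13 \cdot 1897 - 192 = 24661 - 192 = 24469$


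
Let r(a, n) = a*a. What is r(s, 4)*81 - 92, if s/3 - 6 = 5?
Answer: 88117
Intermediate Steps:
s = 33 (s = 18 + 3*5 = 18 + 15 = 33)
r(a, n) = a²
r(s, 4)*81 - 92 = 33²*81 - 92 = 1089*81 - 92 = 88209 - 92 = 88117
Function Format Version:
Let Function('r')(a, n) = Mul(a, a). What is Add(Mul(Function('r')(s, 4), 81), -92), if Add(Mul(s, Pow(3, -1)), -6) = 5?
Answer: 88117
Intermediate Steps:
s = 33 (s = Add(18, Mul(3, 5)) = Add(18, 15) = 33)
Function('r')(a, n) = Pow(a, 2)
Add(Mul(Function('r')(s, 4), 81), -92) = Add(Mul(Pow(33, 2), 81), -92) = Add(Mul(1089, 81), -92) = Add(88209, -92) = 88117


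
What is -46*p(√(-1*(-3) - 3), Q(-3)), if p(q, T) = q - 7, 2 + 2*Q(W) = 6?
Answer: 322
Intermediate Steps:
Q(W) = 2 (Q(W) = -1 + (½)*6 = -1 + 3 = 2)
p(q, T) = -7 + q
-46*p(√(-1*(-3) - 3), Q(-3)) = -46*(-7 + √(-1*(-3) - 3)) = -46*(-7 + √(3 - 3)) = -46*(-7 + √0) = -46*(-7 + 0) = -46*(-7) = 322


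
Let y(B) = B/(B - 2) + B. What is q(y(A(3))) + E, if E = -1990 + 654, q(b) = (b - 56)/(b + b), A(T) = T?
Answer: -8041/6 ≈ -1340.2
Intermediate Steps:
y(B) = B + B/(-2 + B) (y(B) = B/(-2 + B) + B = B + B/(-2 + B))
q(b) = (-56 + b)/(2*b) (q(b) = (-56 + b)/((2*b)) = (-56 + b)*(1/(2*b)) = (-56 + b)/(2*b))
E = -1336
q(y(A(3))) + E = (-56 + 3*(-1 + 3)/(-2 + 3))/(2*((3*(-1 + 3)/(-2 + 3)))) - 1336 = (-56 + 3*2/1)/(2*((3*2/1))) - 1336 = (-56 + 3*1*2)/(2*((3*1*2))) - 1336 = (1/2)*(-56 + 6)/6 - 1336 = (1/2)*(1/6)*(-50) - 1336 = -25/6 - 1336 = -8041/6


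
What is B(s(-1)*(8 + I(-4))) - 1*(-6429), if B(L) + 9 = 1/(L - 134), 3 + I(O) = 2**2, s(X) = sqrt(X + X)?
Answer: 58158713/9059 - 9*I*sqrt(2)/18118 ≈ 6420.0 - 0.0007025*I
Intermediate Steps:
s(X) = sqrt(2)*sqrt(X) (s(X) = sqrt(2*X) = sqrt(2)*sqrt(X))
I(O) = 1 (I(O) = -3 + 2**2 = -3 + 4 = 1)
B(L) = -9 + 1/(-134 + L) (B(L) = -9 + 1/(L - 134) = -9 + 1/(-134 + L))
B(s(-1)*(8 + I(-4))) - 1*(-6429) = (1207 - 9*sqrt(2)*sqrt(-1)*(8 + 1))/(-134 + (sqrt(2)*sqrt(-1))*(8 + 1)) - 1*(-6429) = (1207 - 9*sqrt(2)*I*9)/(-134 + (sqrt(2)*I)*9) + 6429 = (1207 - 9*I*sqrt(2)*9)/(-134 + (I*sqrt(2))*9) + 6429 = (1207 - 81*I*sqrt(2))/(-134 + 9*I*sqrt(2)) + 6429 = 6429 + (1207 - 81*I*sqrt(2))/(-134 + 9*I*sqrt(2))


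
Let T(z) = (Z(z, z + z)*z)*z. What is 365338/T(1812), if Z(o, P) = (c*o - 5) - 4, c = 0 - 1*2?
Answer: -182669/5964194376 ≈ -3.0628e-5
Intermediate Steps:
c = -2 (c = 0 - 2 = -2)
Z(o, P) = -9 - 2*o (Z(o, P) = (-2*o - 5) - 4 = (-5 - 2*o) - 4 = -9 - 2*o)
T(z) = z²*(-9 - 2*z) (T(z) = ((-9 - 2*z)*z)*z = (z*(-9 - 2*z))*z = z²*(-9 - 2*z))
365338/T(1812) = 365338/((1812²*(-9 - 2*1812))) = 365338/((3283344*(-9 - 3624))) = 365338/((3283344*(-3633))) = 365338/(-11928388752) = 365338*(-1/11928388752) = -182669/5964194376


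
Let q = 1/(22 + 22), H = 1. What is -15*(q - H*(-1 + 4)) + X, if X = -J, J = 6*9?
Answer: -411/44 ≈ -9.3409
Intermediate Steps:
q = 1/44 ≈ 0.022727
J = 54
X = -54 (X = -1*54 = -54)
-15*(q - H*(-1 + 4)) + X = -15*(1/44 - (-1 + 4)) - 54 = -15*(1/44 - 3) - 54 = -15*(-131/44) - 54 = 1965/44 - 54 = -411/44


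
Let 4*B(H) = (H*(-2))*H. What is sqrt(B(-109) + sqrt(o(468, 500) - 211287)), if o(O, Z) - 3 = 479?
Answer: sqrt(-23762 + 4*I*sqrt(210805))/2 ≈ 2.9763 + 77.132*I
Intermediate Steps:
o(O, Z) = 482 (o(O, Z) = 3 + 479 = 482)
B(H) = -H**2/2 (B(H) = ((H*(-2))*H)/4 = ((-2*H)*H)/4 = (-2*H**2)/4 = -H**2/2)
sqrt(B(-109) + sqrt(o(468, 500) - 211287)) = sqrt(-1/2*(-109)**2 + sqrt(482 - 211287)) = sqrt(-1/2*11881 + sqrt(-210805)) = sqrt(-11881/2 + I*sqrt(210805))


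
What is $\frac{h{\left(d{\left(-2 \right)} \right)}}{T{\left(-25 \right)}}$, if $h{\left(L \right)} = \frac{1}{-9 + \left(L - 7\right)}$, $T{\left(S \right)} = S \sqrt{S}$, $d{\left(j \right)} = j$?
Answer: $- \frac{i}{2250} \approx - 0.00044444 i$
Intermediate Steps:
$T{\left(S \right)} = S^{\frac{3}{2}}$
$h{\left(L \right)} = \frac{1}{-16 + L}$ ($h{\left(L \right)} = \frac{1}{-9 + \left(L - 7\right)} = \frac{1}{-9 + \left(-7 + L\right)} = \frac{1}{-16 + L}$)
$\frac{h{\left(d{\left(-2 \right)} \right)}}{T{\left(-25 \right)}} = \frac{1}{\left(-16 - 2\right) \left(-25\right)^{\frac{3}{2}}} = \frac{1}{\left(-18\right) \left(- 125 i\right)} = - \frac{\frac{1}{125} i}{18} = - \frac{i}{2250}$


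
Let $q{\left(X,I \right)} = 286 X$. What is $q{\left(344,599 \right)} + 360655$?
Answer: $459039$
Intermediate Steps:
$q{\left(344,599 \right)} + 360655 = 286 \cdot 344 + 360655 = 98384 + 360655 = 459039$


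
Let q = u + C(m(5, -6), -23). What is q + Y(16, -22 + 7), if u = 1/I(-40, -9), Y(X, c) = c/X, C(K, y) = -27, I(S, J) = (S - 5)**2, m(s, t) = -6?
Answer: -905159/32400 ≈ -27.937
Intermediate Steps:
I(S, J) = (-5 + S)**2
u = 1/2025 (u = 1/((-5 - 40)**2) = 1/((-45)**2) = 1/2025 ≈ 0.00049383)
q = -54674/2025 (q = 1/2025 - 27 = -54674/2025 ≈ -27.000)
q + Y(16, -22 + 7) = -54674/2025 + (-22 + 7)/16 = -54674/2025 - 15*1/16 = -54674/2025 - 15/16 = -905159/32400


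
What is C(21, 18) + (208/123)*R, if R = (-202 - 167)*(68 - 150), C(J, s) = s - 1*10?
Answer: 51176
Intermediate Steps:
C(J, s) = -10 + s (C(J, s) = s - 10 = -10 + s)
R = 30258 (R = -369*(-82) = 30258)
C(21, 18) + (208/123)*R = (-10 + 18) + (208/123)*30258 = 8 + (208*(1/123))*30258 = 8 + (208/123)*30258 = 8 + 51168 = 51176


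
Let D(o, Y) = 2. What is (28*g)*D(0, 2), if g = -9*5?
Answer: -2520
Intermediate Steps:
g = -45
(28*g)*D(0, 2) = (28*(-45))*2 = -1260*2 = -2520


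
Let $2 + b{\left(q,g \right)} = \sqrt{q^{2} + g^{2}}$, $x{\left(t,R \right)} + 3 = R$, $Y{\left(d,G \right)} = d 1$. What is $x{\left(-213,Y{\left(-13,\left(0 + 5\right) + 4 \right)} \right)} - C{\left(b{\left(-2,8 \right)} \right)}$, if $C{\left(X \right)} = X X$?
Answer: $-88 + 8 \sqrt{17} \approx -55.015$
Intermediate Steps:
$Y{\left(d,G \right)} = d$
$x{\left(t,R \right)} = -3 + R$
$b{\left(q,g \right)} = -2 + \sqrt{g^{2} + q^{2}}$ ($b{\left(q,g \right)} = -2 + \sqrt{q^{2} + g^{2}} = -2 + \sqrt{g^{2} + q^{2}}$)
$C{\left(X \right)} = X^{2}$
$x{\left(-213,Y{\left(-13,\left(0 + 5\right) + 4 \right)} \right)} - C{\left(b{\left(-2,8 \right)} \right)} = \left(-3 - 13\right) - \left(-2 + \sqrt{8^{2} + \left(-2\right)^{2}}\right)^{2} = -16 - \left(-2 + \sqrt{64 + 4}\right)^{2} = -16 - \left(-2 + \sqrt{68}\right)^{2} = -16 - \left(-2 + 2 \sqrt{17}\right)^{2}$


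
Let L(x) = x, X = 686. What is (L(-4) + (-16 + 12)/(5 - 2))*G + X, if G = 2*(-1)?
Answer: 2090/3 ≈ 696.67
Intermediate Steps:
G = -2
(L(-4) + (-16 + 12)/(5 - 2))*G + X = (-4 + (-16 + 12)/(5 - 2))*(-2) + 686 = (-4 - 4/3)*(-2) + 686 = -16/3*(-2) + 686 = 32/3 + 686 = 2090/3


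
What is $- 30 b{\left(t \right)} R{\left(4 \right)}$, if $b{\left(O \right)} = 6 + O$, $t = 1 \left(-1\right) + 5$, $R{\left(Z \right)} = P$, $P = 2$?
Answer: $-600$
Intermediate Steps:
$R{\left(Z \right)} = 2$
$t = 4$ ($t = -1 + 5 = 4$)
$- 30 b{\left(t \right)} R{\left(4 \right)} = - 30 \left(6 + 4\right) 2 = \left(-30\right) 10 \cdot 2 = \left(-300\right) 2 = -600$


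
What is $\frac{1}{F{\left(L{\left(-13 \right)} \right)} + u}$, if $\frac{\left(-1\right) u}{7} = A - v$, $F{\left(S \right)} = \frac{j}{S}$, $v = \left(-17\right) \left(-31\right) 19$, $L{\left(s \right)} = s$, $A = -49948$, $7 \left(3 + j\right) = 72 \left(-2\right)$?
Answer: $\frac{91}{38195322} \approx 2.3825 \cdot 10^{-6}$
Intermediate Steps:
$j = - \frac{165}{7}$ ($j = -3 + \frac{72 \left(-2\right)}{7} = -3 + \frac{1}{7} \left(-144\right) = -3 - \frac{144}{7} = - \frac{165}{7} \approx -23.571$)
$v = 10013$ ($v = 527 \cdot 19 = 10013$)
$F{\left(S \right)} = - \frac{165}{7 S}$
$u = 419727$ ($u = - 7 \left(-49948 - 10013\right) = \left(-7\right) \left(-59961\right) = 419727$)
$\frac{1}{F{\left(L{\left(-13 \right)} \right)} + u} = \frac{1}{- \frac{165}{7 \left(-13\right)} + 419727} = \frac{1}{\left(- \frac{165}{7}\right) \left(- \frac{1}{13}\right) + 419727} = \frac{1}{\frac{165}{91} + 419727} = \frac{1}{\frac{38195322}{91}} = \frac{91}{38195322}$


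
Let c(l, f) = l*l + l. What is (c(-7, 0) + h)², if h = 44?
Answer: 7396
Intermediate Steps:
c(l, f) = l + l² (c(l, f) = l² + l = l + l²)
(c(-7, 0) + h)² = (-7*(1 - 7) + 44)² = (-7*(-6) + 44)² = (42 + 44)² = 86² = 7396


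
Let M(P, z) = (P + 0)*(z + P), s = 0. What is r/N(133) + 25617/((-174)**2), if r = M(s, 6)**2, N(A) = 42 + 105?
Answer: 8539/10092 ≈ 0.84612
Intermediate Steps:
N(A) = 147
M(P, z) = P*(P + z)
r = 0 (r = (0*(0 + 6))**2 = (0*6)**2 = 0**2 = 0)
r/N(133) + 25617/((-174)**2) = 0/147 + 25617/((-174)**2) = 0*(1/147) + 25617/30276 = 0 + 25617*(1/30276) = 0 + 8539/10092 = 8539/10092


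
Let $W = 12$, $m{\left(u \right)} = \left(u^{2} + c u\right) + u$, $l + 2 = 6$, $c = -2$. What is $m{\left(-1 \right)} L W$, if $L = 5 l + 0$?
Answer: $480$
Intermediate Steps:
$l = 4$ ($l = -2 + 6 = 4$)
$m{\left(u \right)} = u^{2} - u$ ($m{\left(u \right)} = \left(u^{2} - 2 u\right) + u = u^{2} - u$)
$L = 20$ ($L = 5 \cdot 4 + 0 = 20 + 0 = 20$)
$m{\left(-1 \right)} L W = - (-1 - 1) 20 \cdot 12 = \left(-1\right) \left(-2\right) 20 \cdot 12 = 2 \cdot 20 \cdot 12 = 40 \cdot 12 = 480$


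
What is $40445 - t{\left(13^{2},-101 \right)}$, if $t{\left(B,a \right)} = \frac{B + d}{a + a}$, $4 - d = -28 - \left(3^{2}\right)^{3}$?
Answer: $\frac{4085410}{101} \approx 40450.0$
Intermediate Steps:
$d = 761$ ($d = 4 - \left(-28 - \left(3^{2}\right)^{3}\right) = 4 - \left(-28 - 9^{3}\right) = 4 - \left(-28 - 729\right) = 4 - -757 = 4 + 757 = 761$)
$t{\left(B,a \right)} = \frac{761 + B}{2 a}$ ($t{\left(B,a \right)} = \frac{B + 761}{a + a} = \frac{761 + B}{2 a}$)
$40445 - t{\left(13^{2},-101 \right)} = 40445 - \frac{761 + 13^{2}}{2 \left(-101\right)} = 40445 - \frac{1}{2} \left(- \frac{1}{101}\right) \left(761 + 169\right) = 40445 - \frac{1}{2} \left(- \frac{1}{101}\right) 930 = 40445 - - \frac{465}{101} = 40445 + \frac{465}{101} = \frac{4085410}{101}$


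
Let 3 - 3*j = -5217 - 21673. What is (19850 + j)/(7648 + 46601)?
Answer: 86443/162747 ≈ 0.53115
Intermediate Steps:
j = 26893/3 (j = 1 - (-5217 - 21673)/3 = 1 - 1/3*(-26890) = 1 + 26890/3 = 26893/3 ≈ 8964.3)
(19850 + j)/(7648 + 46601) = (19850 + 26893/3)/(7648 + 46601) = (86443/3)/54249 = (86443/3)*(1/54249) = 86443/162747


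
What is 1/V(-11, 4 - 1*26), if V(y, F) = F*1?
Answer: -1/22 ≈ -0.045455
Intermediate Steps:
V(y, F) = F
1/V(-11, 4 - 1*26) = 1/(4 - 1*26) = 1/(4 - 26) = 1/(-22) = -1/22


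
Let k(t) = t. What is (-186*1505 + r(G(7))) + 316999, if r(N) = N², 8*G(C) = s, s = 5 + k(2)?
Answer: 2372465/64 ≈ 37070.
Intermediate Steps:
s = 7 (s = 5 + 2 = 7)
G(C) = 7/8 (G(C) = (⅛)*7 = 7/8)
(-186*1505 + r(G(7))) + 316999 = (-186*1505 + (7/8)²) + 316999 = (-279930 + 49/64) + 316999 = -17915471/64 + 316999 = 2372465/64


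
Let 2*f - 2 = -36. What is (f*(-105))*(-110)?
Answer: -196350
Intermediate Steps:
f = -17 (f = 1 + (1/2)*(-36) = 1 - 18 = -17)
(f*(-105))*(-110) = -17*(-105)*(-110) = 1785*(-110) = -196350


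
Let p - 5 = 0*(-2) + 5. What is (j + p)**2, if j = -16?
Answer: 36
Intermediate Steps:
p = 10 (p = 5 + (0*(-2) + 5) = 5 + (0 + 5) = 5 + 5 = 10)
(j + p)**2 = (-16 + 10)**2 = (-6)**2 = 36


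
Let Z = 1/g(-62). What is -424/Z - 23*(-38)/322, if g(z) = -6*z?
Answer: -1104077/7 ≈ -1.5773e+5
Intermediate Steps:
Z = 1/372 (Z = 1/(-6*(-62)) = 1/372 ≈ 0.0026882)
-424/Z - 23*(-38)/322 = -424/1/372 - 23*(-38)/322 = -424*372 + 874*(1/322) = -157728 + 19/7 = -1104077/7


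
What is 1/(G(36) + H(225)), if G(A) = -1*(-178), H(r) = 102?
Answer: 1/280 ≈ 0.0035714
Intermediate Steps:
G(A) = 178
1/(G(36) + H(225)) = 1/(178 + 102) = 1/280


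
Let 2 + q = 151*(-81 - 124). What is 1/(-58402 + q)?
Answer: -1/89359 ≈ -1.1191e-5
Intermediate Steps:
q = -30957 (q = -2 + 151*(-81 - 124) = -2 + 151*(-205) = -2 - 30955 = -30957)
1/(-58402 + q) = 1/(-58402 - 30957) = 1/(-89359) = -1/89359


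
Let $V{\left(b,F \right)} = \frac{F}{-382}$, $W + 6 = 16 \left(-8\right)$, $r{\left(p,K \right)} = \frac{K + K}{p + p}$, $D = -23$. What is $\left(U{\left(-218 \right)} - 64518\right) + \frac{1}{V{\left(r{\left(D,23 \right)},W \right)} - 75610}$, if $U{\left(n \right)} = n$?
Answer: $- \frac{934881254239}{14441443} \approx -64736.0$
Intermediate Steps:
$r{\left(p,K \right)} = \frac{K}{p}$ ($r{\left(p,K \right)} = \frac{2 K}{2 p} = 2 K \frac{1}{2 p} = \frac{K}{p}$)
$W = -134$ ($W = -6 + 16 \left(-8\right) = -6 - 128 = -134$)
$V{\left(b,F \right)} = - \frac{F}{382}$ ($V{\left(b,F \right)} = F \left(- \frac{1}{382}\right) = - \frac{F}{382}$)
$\left(U{\left(-218 \right)} - 64518\right) + \frac{1}{V{\left(r{\left(D,23 \right)},W \right)} - 75610} = \left(-218 - 64518\right) + \frac{1}{\left(- \frac{1}{382}\right) \left(-134\right) - 75610} = -64736 + \frac{1}{\frac{67}{191} - 75610} = -64736 + \frac{1}{- \frac{14441443}{191}} = -64736 - \frac{191}{14441443} = - \frac{934881254239}{14441443}$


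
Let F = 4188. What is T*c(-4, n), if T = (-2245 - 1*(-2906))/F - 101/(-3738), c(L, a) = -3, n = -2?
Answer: -482301/869708 ≈ -0.55455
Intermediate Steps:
T = 160767/869708 (T = (-2245 - 1*(-2906))/4188 - 101/(-3738) = (-2245 + 2906)*(1/4188) - 101*(-1/3738) = 661*(1/4188) + 101/3738 = 661/4188 + 101/3738 = 160767/869708 ≈ 0.18485)
T*c(-4, n) = (160767/869708)*(-3) = -482301/869708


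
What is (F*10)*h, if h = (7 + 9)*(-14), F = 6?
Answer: -13440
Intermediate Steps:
h = -224 (h = 16*(-14) = -224)
(F*10)*h = (6*10)*(-224) = 60*(-224) = -13440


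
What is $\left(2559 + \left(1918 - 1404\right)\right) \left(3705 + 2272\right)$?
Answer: $18367321$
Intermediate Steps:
$\left(2559 + \left(1918 - 1404\right)\right) \left(3705 + 2272\right) = \left(2559 + 514\right) 5977 = 3073 \cdot 5977 = 18367321$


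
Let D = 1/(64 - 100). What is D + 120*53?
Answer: 228959/36 ≈ 6360.0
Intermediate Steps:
D = -1/36 (D = 1/(-36) = -1/36 ≈ -0.027778)
D + 120*53 = -1/36 + 120*53 = -1/36 + 6360 = 228959/36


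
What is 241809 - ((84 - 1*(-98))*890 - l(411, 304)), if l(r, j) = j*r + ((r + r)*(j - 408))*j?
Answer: -25783579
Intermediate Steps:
l(r, j) = j*r + 2*j*r*(-408 + j) (l(r, j) = j*r + ((2*r)*(-408 + j))*j = j*r + (2*r*(-408 + j))*j = j*r + 2*j*r*(-408 + j))
241809 - ((84 - 1*(-98))*890 - l(411, 304)) = 241809 - ((84 - 1*(-98))*890 - 304*411*(-815 + 2*304)) = 241809 - ((84 + 98)*890 - 304*411*(-815 + 608)) = 241809 - (182*890 - 304*411*(-207)) = 241809 - (161980 - 1*(-25863408)) = 241809 - (161980 + 25863408) = 241809 - 1*26025388 = 241809 - 26025388 = -25783579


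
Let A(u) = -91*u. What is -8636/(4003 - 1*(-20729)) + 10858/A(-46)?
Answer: 29048720/12941019 ≈ 2.2447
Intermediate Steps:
-8636/(4003 - 1*(-20729)) + 10858/A(-46) = -8636/(4003 - 1*(-20729)) + 10858/((-91*(-46))) = -8636/(4003 + 20729) + 10858/4186 = -8636/24732 + 10858*(1/4186) = -8636*1/24732 + 5429/2093 = -2159/6183 + 5429/2093 = 29048720/12941019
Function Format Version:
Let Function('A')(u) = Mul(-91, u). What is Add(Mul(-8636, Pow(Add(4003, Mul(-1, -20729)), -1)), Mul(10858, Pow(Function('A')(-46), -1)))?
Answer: Rational(29048720, 12941019) ≈ 2.2447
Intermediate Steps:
Add(Mul(-8636, Pow(Add(4003, Mul(-1, -20729)), -1)), Mul(10858, Pow(Function('A')(-46), -1))) = Add(Mul(-8636, Pow(Add(4003, Mul(-1, -20729)), -1)), Mul(10858, Pow(Mul(-91, -46), -1))) = Add(Mul(-8636, Pow(Add(4003, 20729), -1)), Mul(10858, Pow(4186, -1))) = Add(Mul(-8636, Pow(24732, -1)), Mul(10858, Rational(1, 4186))) = Add(Mul(-8636, Rational(1, 24732)), Rational(5429, 2093)) = Add(Rational(-2159, 6183), Rational(5429, 2093)) = Rational(29048720, 12941019)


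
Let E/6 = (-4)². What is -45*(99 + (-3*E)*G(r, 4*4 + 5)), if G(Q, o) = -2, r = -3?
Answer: -30375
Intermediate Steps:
E = 96 (E = 6*(-4)² = 6*16 = 96)
-45*(99 + (-3*E)*G(r, 4*4 + 5)) = -45*(99 - 3*96*(-2)) = -45*(99 - 288*(-2)) = -45*(99 + 576) = -45*675 = -30375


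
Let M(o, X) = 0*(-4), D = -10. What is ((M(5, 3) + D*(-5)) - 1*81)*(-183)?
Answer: 5673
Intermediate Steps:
M(o, X) = 0
((M(5, 3) + D*(-5)) - 1*81)*(-183) = ((0 - 10*(-5)) - 1*81)*(-183) = ((0 + 50) - 81)*(-183) = (50 - 81)*(-183) = -31*(-183) = 5673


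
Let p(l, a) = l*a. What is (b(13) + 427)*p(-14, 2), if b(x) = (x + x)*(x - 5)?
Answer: -17780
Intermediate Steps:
p(l, a) = a*l
b(x) = 2*x*(-5 + x) (b(x) = (2*x)*(-5 + x) = 2*x*(-5 + x))
(b(13) + 427)*p(-14, 2) = (2*13*(-5 + 13) + 427)*(2*(-14)) = (2*13*8 + 427)*(-28) = (208 + 427)*(-28) = 635*(-28) = -17780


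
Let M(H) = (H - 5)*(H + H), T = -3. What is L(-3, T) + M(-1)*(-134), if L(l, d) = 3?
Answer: -1605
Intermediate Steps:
M(H) = 2*H*(-5 + H) (M(H) = (-5 + H)*(2*H) = 2*H*(-5 + H))
L(-3, T) + M(-1)*(-134) = 3 + (2*(-1)*(-5 - 1))*(-134) = 3 + (2*(-1)*(-6))*(-134) = 3 + 12*(-134) = 3 - 1608 = -1605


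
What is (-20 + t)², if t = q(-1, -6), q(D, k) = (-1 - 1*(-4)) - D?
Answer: 256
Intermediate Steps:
q(D, k) = 3 - D (q(D, k) = (-1 + 4) - D = 3 - D)
t = 4 (t = 3 - 1*(-1) = 3 + 1 = 4)
(-20 + t)² = (-20 + 4)² = (-16)² = 256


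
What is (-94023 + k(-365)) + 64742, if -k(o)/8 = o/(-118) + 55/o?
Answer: -126214655/4307 ≈ -29305.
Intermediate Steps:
k(o) = -440/o + 4*o/59 (k(o) = -8*(o/(-118) + 55/o) = -8*(o*(-1/118) + 55/o) = -8*(-o/118 + 55/o) = -8*(55/o - o/118) = -440/o + 4*o/59)
(-94023 + k(-365)) + 64742 = (-94023 + (-440/(-365) + (4/59)*(-365))) + 64742 = (-94023 + (-440*(-1/365) - 1460/59)) + 64742 = (-94023 + (88/73 - 1460/59)) + 64742 = (-94023 - 101388/4307) + 64742 = -405058449/4307 + 64742 = -126214655/4307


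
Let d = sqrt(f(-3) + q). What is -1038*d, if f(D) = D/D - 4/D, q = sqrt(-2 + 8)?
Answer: -346*sqrt(21 + 9*sqrt(6)) ≈ -2270.1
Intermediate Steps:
q = sqrt(6) ≈ 2.4495
f(D) = 1 - 4/D
d = sqrt(7/3 + sqrt(6)) (d = sqrt((-4 - 3)/(-3) + sqrt(6)) = sqrt(-1/3*(-7) + sqrt(6)) = sqrt(7/3 + sqrt(6)) ≈ 2.1870)
-1038*d = -346*sqrt(21 + 9*sqrt(6))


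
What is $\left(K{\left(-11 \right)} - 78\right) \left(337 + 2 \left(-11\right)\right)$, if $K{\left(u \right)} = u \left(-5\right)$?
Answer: $-7245$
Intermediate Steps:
$K{\left(u \right)} = - 5 u$
$\left(K{\left(-11 \right)} - 78\right) \left(337 + 2 \left(-11\right)\right) = \left(\left(-5\right) \left(-11\right) - 78\right) \left(337 + 2 \left(-11\right)\right) = \left(55 - 78\right) \left(337 - 22\right) = \left(-23\right) 315 = -7245$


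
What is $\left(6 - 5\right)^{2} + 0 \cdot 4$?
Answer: $1$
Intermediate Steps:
$\left(6 - 5\right)^{2} + 0 \cdot 4 = 1^{2} + 0 = 1 + 0 = 1$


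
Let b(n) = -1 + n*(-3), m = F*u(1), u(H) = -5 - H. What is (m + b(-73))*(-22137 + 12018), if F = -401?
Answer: -26552256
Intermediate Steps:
m = 2406 (m = -401*(-5 - 1*1) = -401*(-5 - 1) = -401*(-6) = 2406)
b(n) = -1 - 3*n
(m + b(-73))*(-22137 + 12018) = (2406 + (-1 - 3*(-73)))*(-22137 + 12018) = (2406 + (-1 + 219))*(-10119) = (2406 + 218)*(-10119) = 2624*(-10119) = -26552256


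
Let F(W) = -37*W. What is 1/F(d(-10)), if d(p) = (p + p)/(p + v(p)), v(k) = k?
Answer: -1/37 ≈ -0.027027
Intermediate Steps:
d(p) = 1 (d(p) = (p + p)/(p + p) = (2*p)/((2*p)) = (2*p)*(1/(2*p)) = 1)
1/F(d(-10)) = 1/(-37*1) = 1/(-37) = -1/37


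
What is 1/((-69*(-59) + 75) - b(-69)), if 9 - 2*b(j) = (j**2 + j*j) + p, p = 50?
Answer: 2/17855 ≈ 0.00011201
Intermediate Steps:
b(j) = -41/2 - j**2 (b(j) = 9/2 - ((j**2 + j*j) + 50)/2 = 9/2 - ((j**2 + j**2) + 50)/2 = 9/2 - (2*j**2 + 50)/2 = 9/2 - (50 + 2*j**2)/2 = 9/2 + (-25 - j**2) = -41/2 - j**2)
1/((-69*(-59) + 75) - b(-69)) = 1/((-69*(-59) + 75) - (-41/2 - 1*(-69)**2)) = 1/((4071 + 75) - (-41/2 - 1*4761)) = 1/(4146 - (-41/2 - 4761)) = 1/(4146 - 1*(-9563/2)) = 1/(4146 + 9563/2) = 1/(17855/2) = 2/17855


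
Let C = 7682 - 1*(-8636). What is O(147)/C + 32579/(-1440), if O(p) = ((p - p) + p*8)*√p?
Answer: -32579/1440 + 4116*√3/8159 ≈ -21.751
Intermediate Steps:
C = 16318 (C = 7682 + 8636 = 16318)
O(p) = 8*p^(3/2) (O(p) = (0 + 8*p)*√p = (8*p)*√p = 8*p^(3/2))
O(147)/C + 32579/(-1440) = (8*147^(3/2))/16318 + 32579/(-1440) = (8*(1029*√3))*(1/16318) + 32579*(-1/1440) = (8232*√3)*(1/16318) - 32579/1440 = 4116*√3/8159 - 32579/1440 = -32579/1440 + 4116*√3/8159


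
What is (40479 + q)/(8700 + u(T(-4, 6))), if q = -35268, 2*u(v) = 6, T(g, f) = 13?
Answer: 579/967 ≈ 0.59876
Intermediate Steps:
u(v) = 3 (u(v) = (½)*6 = 3)
(40479 + q)/(8700 + u(T(-4, 6))) = (40479 - 35268)/(8700 + 3) = 5211/8703 = 5211*(1/8703) = 579/967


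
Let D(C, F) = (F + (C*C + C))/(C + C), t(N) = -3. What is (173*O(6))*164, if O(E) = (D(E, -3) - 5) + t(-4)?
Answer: -134767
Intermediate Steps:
D(C, F) = (C + F + C**2)/(2*C) (D(C, F) = (F + (C**2 + C))/((2*C)) = (F + (C + C**2))*(1/(2*C)) = (C + F + C**2)*(1/(2*C)) = (C + F + C**2)/(2*C))
O(E) = -8 + (-3 + E*(1 + E))/(2*E) (O(E) = ((-3 + E*(1 + E))/(2*E) - 5) - 3 = (-5 + (-3 + E*(1 + E))/(2*E)) - 3 = -8 + (-3 + E*(1 + E))/(2*E))
(173*O(6))*164 = (173*((1/2)*(-3 + 6**2 - 15*6)/6))*164 = (173*((1/2)*(1/6)*(-3 + 36 - 90)))*164 = (173*((1/2)*(1/6)*(-57)))*164 = (173*(-19/4))*164 = -3287/4*164 = -134767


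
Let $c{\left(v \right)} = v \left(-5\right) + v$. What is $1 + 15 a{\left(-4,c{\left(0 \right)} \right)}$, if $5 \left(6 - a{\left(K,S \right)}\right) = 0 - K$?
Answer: $79$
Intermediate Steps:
$c{\left(v \right)} = - 4 v$ ($c{\left(v \right)} = - 5 v + v = - 4 v$)
$a{\left(K,S \right)} = 6 + \frac{K}{5}$ ($a{\left(K,S \right)} = 6 - \frac{0 - K}{5} = 6 - \frac{\left(-1\right) K}{5} = 6 + \frac{K}{5}$)
$1 + 15 a{\left(-4,c{\left(0 \right)} \right)} = 1 + 15 \left(6 + \frac{1}{5} \left(-4\right)\right) = 1 + 15 \left(6 - \frac{4}{5}\right) = 1 + 15 \cdot \frac{26}{5} = 1 + 78 = 79$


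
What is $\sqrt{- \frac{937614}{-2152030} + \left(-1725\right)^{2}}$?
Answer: $\frac{\sqrt{3445203768287879730}}{1076015} \approx 1725.0$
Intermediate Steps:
$\sqrt{- \frac{937614}{-2152030} + \left(-1725\right)^{2}} = \sqrt{\left(-937614\right) \left(- \frac{1}{2152030}\right) + 2975625} = \sqrt{\frac{468807}{1076015} + 2975625} = \sqrt{\frac{3201817603182}{1076015}} = \frac{\sqrt{3445203768287879730}}{1076015}$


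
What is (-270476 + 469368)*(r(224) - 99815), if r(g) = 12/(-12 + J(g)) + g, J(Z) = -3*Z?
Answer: -59423569984/3 ≈ -1.9808e+10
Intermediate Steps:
r(g) = g + 12/(-12 - 3*g) (r(g) = 12/(-12 - 3*g) + g = g + 12/(-12 - 3*g))
(-270476 + 469368)*(r(224) - 99815) = (-270476 + 469368)*((-4 + 224² + 4*224)/(4 + 224) - 99815) = 198892*((-4 + 50176 + 896)/228 - 99815) = 198892*((1/228)*51068 - 99815) = 198892*(12767/57 - 99815) = 198892*(-5676688/57) = -59423569984/3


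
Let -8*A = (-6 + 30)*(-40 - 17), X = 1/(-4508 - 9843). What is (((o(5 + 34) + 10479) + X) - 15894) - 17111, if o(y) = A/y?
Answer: -4201700144/186563 ≈ -22522.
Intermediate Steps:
X = -1/14351 (X = 1/(-14351) = -1/14351 ≈ -6.9682e-5)
A = 171 (A = -(-6 + 30)*(-40 - 17)/8 = -3*(-57) = -⅛*(-1368) = 171)
o(y) = 171/y
(((o(5 + 34) + 10479) + X) - 15894) - 17111 = (((171/(5 + 34) + 10479) - 1/14351) - 15894) - 17111 = (((171/39 + 10479) - 1/14351) - 15894) - 17111 = (((171*(1/39) + 10479) - 1/14351) - 15894) - 17111 = (((57/13 + 10479) - 1/14351) - 15894) - 17111 = ((136284/13 - 1/14351) - 15894) - 17111 = (1955811671/186563 - 15894) - 17111 = -1009420651/186563 - 17111 = -4201700144/186563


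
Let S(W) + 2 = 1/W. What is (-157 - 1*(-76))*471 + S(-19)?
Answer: -724908/19 ≈ -38153.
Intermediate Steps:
S(W) = -2 + 1/W
(-157 - 1*(-76))*471 + S(-19) = (-157 - 1*(-76))*471 + (-2 + 1/(-19)) = (-157 + 76)*471 + (-2 - 1/19) = -81*471 - 39/19 = -38151 - 39/19 = -724908/19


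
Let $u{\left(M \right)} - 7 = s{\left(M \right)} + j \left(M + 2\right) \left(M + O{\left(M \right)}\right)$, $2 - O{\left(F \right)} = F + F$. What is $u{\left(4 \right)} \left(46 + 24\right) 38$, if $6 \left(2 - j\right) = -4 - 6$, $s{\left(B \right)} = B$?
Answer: $-87780$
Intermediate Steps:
$O{\left(F \right)} = 2 - 2 F$ ($O{\left(F \right)} = 2 - \left(F + F\right) = 2 - 2 F$)
$j = \frac{11}{3}$ ($j = 2 - \frac{-4 - 6}{6} = 2 - - \frac{5}{3} = 2 + \frac{5}{3} = \frac{11}{3} \approx 3.6667$)
$u{\left(M \right)} = 7 + M + \frac{11 \left(2 + M\right) \left(2 - M\right)}{3}$ ($u{\left(M \right)} = 7 + \left(M + \frac{11 \left(M + 2\right) \left(M - \left(-2 + 2 M\right)\right)}{3}\right) = 7 + \left(M + \frac{11 \left(2 + M\right) \left(2 - M\right)}{3}\right) = 7 + M + \frac{11 \left(2 + M\right) \left(2 - M\right)}{3}$)
$u{\left(4 \right)} \left(46 + 24\right) 38 = \left(\frac{65}{3} + 4 - \frac{11 \cdot 4^{2}}{3}\right) \left(46 + 24\right) 38 = \left(\frac{65}{3} + 4 - \frac{176}{3}\right) 70 \cdot 38 = \left(-33\right) 70 \cdot 38 = \left(-2310\right) 38 = -87780$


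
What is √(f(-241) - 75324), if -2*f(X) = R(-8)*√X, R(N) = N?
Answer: 2*√(-18831 + I*√241) ≈ 0.11313 + 274.45*I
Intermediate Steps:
f(X) = 4*√X (f(X) = -(-4)*√X = 4*√X)
√(f(-241) - 75324) = √(4*√(-241) - 75324) = √(4*(I*√241) - 75324) = √(4*I*√241 - 75324) = √(-75324 + 4*I*√241)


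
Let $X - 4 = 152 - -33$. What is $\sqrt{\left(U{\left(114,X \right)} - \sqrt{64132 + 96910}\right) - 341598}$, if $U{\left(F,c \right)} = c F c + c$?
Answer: $\sqrt{3730785 - \sqrt{161042}} \approx 1931.4$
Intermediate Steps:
$X = 189$ ($X = 4 + \left(152 - -33\right) = 4 + \left(152 + 33\right) = 4 + 185 = 189$)
$U{\left(F,c \right)} = c + F c^{2}$ ($U{\left(F,c \right)} = F c c + c = F c^{2} + c = c + F c^{2}$)
$\sqrt{\left(U{\left(114,X \right)} - \sqrt{64132 + 96910}\right) - 341598} = \sqrt{\left(189 \left(1 + 114 \cdot 189\right) - \sqrt{64132 + 96910}\right) - 341598} = \sqrt{\left(189 \left(1 + 21546\right) - \sqrt{161042}\right) - 341598} = \sqrt{\left(189 \cdot 21547 - \sqrt{161042}\right) - 341598} = \sqrt{\left(4072383 - \sqrt{161042}\right) - 341598} = \sqrt{3730785 - \sqrt{161042}}$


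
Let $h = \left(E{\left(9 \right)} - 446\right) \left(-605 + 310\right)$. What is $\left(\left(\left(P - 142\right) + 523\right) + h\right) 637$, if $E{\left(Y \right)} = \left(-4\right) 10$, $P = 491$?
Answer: $91882154$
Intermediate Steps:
$E{\left(Y \right)} = -40$
$h = 143370$ ($h = \left(-40 - 446\right) \left(-605 + 310\right) = \left(-486\right) \left(-295\right) = 143370$)
$\left(\left(\left(P - 142\right) + 523\right) + h\right) 637 = \left(\left(\left(491 - 142\right) + 523\right) + 143370\right) 637 = \left(\left(349 + 523\right) + 143370\right) 637 = \left(872 + 143370\right) 637 = 144242 \cdot 637 = 91882154$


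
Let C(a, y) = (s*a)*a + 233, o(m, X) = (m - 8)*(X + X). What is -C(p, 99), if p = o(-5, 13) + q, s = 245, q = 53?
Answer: -19900358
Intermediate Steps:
o(m, X) = 2*X*(-8 + m) (o(m, X) = (-8 + m)*(2*X) = 2*X*(-8 + m))
p = -285 (p = 2*13*(-8 - 5) + 53 = 2*13*(-13) + 53 = -338 + 53 = -285)
C(a, y) = 233 + 245*a² (C(a, y) = (245*a)*a + 233 = 245*a² + 233 = 233 + 245*a²)
-C(p, 99) = -(233 + 245*(-285)²) = -(233 + 245*81225) = -(233 + 19900125) = -1*19900358 = -19900358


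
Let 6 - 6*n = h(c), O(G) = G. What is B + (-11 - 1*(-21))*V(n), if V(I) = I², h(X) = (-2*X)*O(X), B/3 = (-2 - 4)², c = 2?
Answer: 1462/9 ≈ 162.44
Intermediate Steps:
B = 108 (B = 3*(-2 - 4)² = 3*(-6)² = 3*36 = 108)
h(X) = -2*X² (h(X) = (-2*X)*X = -2*X²)
n = 7/3 (n = 1 - (-1)*2²/3 = 1 - (-1)*4/3 = 1 - ⅙*(-8) = 1 + 4/3 = 7/3 ≈ 2.3333)
B + (-11 - 1*(-21))*V(n) = 108 + (-11 - 1*(-21))*(7/3)² = 108 + (-11 + 21)*(49/9) = 108 + 10*(49/9) = 108 + 490/9 = 1462/9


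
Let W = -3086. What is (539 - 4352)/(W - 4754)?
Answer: 3813/7840 ≈ 0.48635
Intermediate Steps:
(539 - 4352)/(W - 4754) = (539 - 4352)/(-3086 - 4754) = -3813/(-7840) = -3813*(-1/7840) = 3813/7840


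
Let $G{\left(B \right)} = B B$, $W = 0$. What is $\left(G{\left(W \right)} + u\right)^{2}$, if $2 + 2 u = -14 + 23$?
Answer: $\frac{49}{4} \approx 12.25$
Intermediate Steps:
$G{\left(B \right)} = B^{2}$
$u = \frac{7}{2}$ ($u = -1 + \frac{-14 + 23}{2} = -1 + \frac{1}{2} \cdot 9 = -1 + \frac{9}{2} = \frac{7}{2} \approx 3.5$)
$\left(G{\left(W \right)} + u\right)^{2} = \left(0^{2} + \frac{7}{2}\right)^{2} = \left(0 + \frac{7}{2}\right)^{2} = \left(\frac{7}{2}\right)^{2} = \frac{49}{4}$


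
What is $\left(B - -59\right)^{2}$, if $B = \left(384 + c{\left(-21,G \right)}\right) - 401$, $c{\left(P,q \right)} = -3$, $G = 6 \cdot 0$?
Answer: $1521$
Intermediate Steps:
$G = 0$
$B = -20$ ($B = \left(384 - 3\right) - 401 = 381 - 401 = -20$)
$\left(B - -59\right)^{2} = \left(-20 - -59\right)^{2} = \left(-20 + \left(-119 + 178\right)\right)^{2} = \left(-20 + 59\right)^{2} = 39^{2} = 1521$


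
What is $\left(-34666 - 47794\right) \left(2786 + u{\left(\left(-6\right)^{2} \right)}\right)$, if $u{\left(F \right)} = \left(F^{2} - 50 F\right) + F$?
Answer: $-191142280$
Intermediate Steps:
$u{\left(F \right)} = F^{2} - 49 F$
$\left(-34666 - 47794\right) \left(2786 + u{\left(\left(-6\right)^{2} \right)}\right) = \left(-34666 - 47794\right) \left(2786 + \left(-6\right)^{2} \left(-49 + \left(-6\right)^{2}\right)\right) = - 82460 \left(2786 + 36 \left(-49 + 36\right)\right) = - 82460 \left(2786 + 36 \left(-13\right)\right) = - 82460 \left(2786 - 468\right) = \left(-82460\right) 2318 = -191142280$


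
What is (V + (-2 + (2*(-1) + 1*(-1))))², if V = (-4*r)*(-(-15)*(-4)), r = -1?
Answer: 60025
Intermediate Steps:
V = -240 (V = (-4*(-1))*(-(-15)*(-4)) = 4*(-5*12) = 4*(-60) = -240)
(V + (-2 + (2*(-1) + 1*(-1))))² = (-240 + (-2 + (2*(-1) + 1*(-1))))² = (-240 + (-2 + (-2 - 1)))² = (-240 + (-2 - 3))² = (-240 - 5)² = (-245)² = 60025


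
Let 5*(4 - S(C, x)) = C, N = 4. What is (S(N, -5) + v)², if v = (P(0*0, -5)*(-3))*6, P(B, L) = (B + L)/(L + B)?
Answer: 5476/25 ≈ 219.04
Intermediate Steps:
S(C, x) = 4 - C/5
P(B, L) = 1 (P(B, L) = (B + L)/(B + L) = 1)
v = -18 (v = (1*(-3))*6 = -3*6 = -18)
(S(N, -5) + v)² = ((4 - ⅕*4) - 18)² = ((4 - ⅘) - 18)² = (16/5 - 18)² = (-74/5)² = 5476/25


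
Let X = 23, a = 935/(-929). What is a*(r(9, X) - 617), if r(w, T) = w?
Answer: 568480/929 ≈ 611.93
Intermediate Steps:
a = -935/929 (a = 935*(-1/929) = -935/929 ≈ -1.0065)
a*(r(9, X) - 617) = -935*(9 - 617)/929 = -935/929*(-608) = 568480/929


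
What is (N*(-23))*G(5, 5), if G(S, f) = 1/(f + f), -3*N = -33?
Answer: -253/10 ≈ -25.300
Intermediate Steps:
N = 11 (N = -1/3*(-33) = 11)
G(S, f) = 1/(2*f)
(N*(-23))*G(5, 5) = (11*(-23))*((1/2)/5) = -253/(2*5) = -253*1/10 = -253/10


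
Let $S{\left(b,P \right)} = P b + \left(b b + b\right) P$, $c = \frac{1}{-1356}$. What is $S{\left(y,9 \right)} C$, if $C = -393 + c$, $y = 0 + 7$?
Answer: $- \frac{100719801}{452} \approx -2.2283 \cdot 10^{5}$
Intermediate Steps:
$c = - \frac{1}{1356} \approx -0.00073746$
$y = 7$
$C = - \frac{532909}{1356}$ ($C = -393 - \frac{1}{1356} = - \frac{532909}{1356} \approx -393.0$)
$S{\left(b,P \right)} = P b + P \left(b + b^{2}\right)$ ($S{\left(b,P \right)} = P b + \left(b^{2} + b\right) P = P b + \left(b + b^{2}\right) P = P b + P \left(b + b^{2}\right)$)
$S{\left(y,9 \right)} C = 9 \cdot 7 \left(2 + 7\right) \left(- \frac{532909}{1356}\right) = 9 \cdot 7 \cdot 9 \left(- \frac{532909}{1356}\right) = 567 \left(- \frac{532909}{1356}\right) = - \frac{100719801}{452}$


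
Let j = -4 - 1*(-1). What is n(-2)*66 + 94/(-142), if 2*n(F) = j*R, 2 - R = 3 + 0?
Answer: 6982/71 ≈ 98.338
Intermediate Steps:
j = -3 (j = -4 + 1 = -3)
R = -1 (R = 2 - (3 + 0) = 2 - 1*3 = 2 - 3 = -1)
n(F) = 3/2 (n(F) = (-3*(-1))/2 = (1/2)*3 = 3/2)
n(-2)*66 + 94/(-142) = (3/2)*66 + 94/(-142) = 99 + 94*(-1/142) = 99 - 47/71 = 6982/71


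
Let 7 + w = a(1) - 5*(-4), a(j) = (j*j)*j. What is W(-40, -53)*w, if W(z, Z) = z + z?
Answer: -1120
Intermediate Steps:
a(j) = j³ (a(j) = j²*j = j³)
W(z, Z) = 2*z
w = 14 (w = -7 + (1³ - 5*(-4)) = -7 + (1 + 20) = -7 + 21 = 14)
W(-40, -53)*w = (2*(-40))*14 = -80*14 = -1120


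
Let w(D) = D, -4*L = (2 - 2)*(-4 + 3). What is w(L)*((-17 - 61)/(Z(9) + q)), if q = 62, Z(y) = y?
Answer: 0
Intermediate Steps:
L = 0 (L = -(2 - 2)*(-4 + 3)/4 = -0*(-1) = -¼*0 = 0)
w(L)*((-17 - 61)/(Z(9) + q)) = 0*((-17 - 61)/(9 + 62)) = 0*(-78/71) = 0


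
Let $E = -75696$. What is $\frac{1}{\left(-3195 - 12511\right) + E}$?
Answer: $- \frac{1}{91402} \approx -1.0941 \cdot 10^{-5}$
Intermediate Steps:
$\frac{1}{\left(-3195 - 12511\right) + E} = \frac{1}{\left(-3195 - 12511\right) - 75696} = \frac{1}{-15706 - 75696} = \frac{1}{-91402} = - \frac{1}{91402}$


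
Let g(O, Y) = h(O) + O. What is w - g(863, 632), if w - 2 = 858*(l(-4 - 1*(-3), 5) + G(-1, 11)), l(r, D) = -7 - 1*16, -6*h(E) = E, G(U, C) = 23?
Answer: -4303/6 ≈ -717.17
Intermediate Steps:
h(E) = -E/6
l(r, D) = -23 (l(r, D) = -7 - 16 = -23)
w = 2 (w = 2 + 858*(-23 + 23) = 2 + 858*0 = 2 + 0 = 2)
g(O, Y) = 5*O/6 (g(O, Y) = -O/6 + O = 5*O/6)
w - g(863, 632) = 2 - 5*863/6 = 2 - 1*4315/6 = 2 - 4315/6 = -4303/6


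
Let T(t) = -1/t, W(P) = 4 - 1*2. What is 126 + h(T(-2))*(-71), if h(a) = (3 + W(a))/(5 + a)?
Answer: 676/11 ≈ 61.455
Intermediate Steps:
W(P) = 2 (W(P) = 4 - 2 = 2)
h(a) = 5/(5 + a) (h(a) = (3 + 2)/(5 + a) = 5/(5 + a))
126 + h(T(-2))*(-71) = 126 + (5/(5 - 1/(-2)))*(-71) = 126 + (5/(5 - 1*(-½)))*(-71) = 126 + (5/(5 + ½))*(-71) = 126 + (5/(11/2))*(-71) = 126 + (5*(2/11))*(-71) = 126 + (10/11)*(-71) = 126 - 710/11 = 676/11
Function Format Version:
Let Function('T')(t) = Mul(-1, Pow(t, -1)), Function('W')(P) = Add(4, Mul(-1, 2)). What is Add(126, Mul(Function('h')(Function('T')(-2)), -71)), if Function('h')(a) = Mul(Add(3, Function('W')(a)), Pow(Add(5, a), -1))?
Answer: Rational(676, 11) ≈ 61.455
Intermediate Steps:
Function('W')(P) = 2 (Function('W')(P) = Add(4, -2) = 2)
Function('h')(a) = Mul(5, Pow(Add(5, a), -1)) (Function('h')(a) = Mul(Add(3, 2), Pow(Add(5, a), -1)) = Mul(5, Pow(Add(5, a), -1)))
Add(126, Mul(Function('h')(Function('T')(-2)), -71)) = Add(126, Mul(Mul(5, Pow(Add(5, Mul(-1, Pow(-2, -1))), -1)), -71)) = Add(126, Mul(Mul(5, Pow(Add(5, Mul(-1, Rational(-1, 2))), -1)), -71)) = Add(126, Mul(Mul(5, Pow(Add(5, Rational(1, 2)), -1)), -71)) = Add(126, Mul(Mul(5, Pow(Rational(11, 2), -1)), -71)) = Add(126, Mul(Mul(5, Rational(2, 11)), -71)) = Add(126, Mul(Rational(10, 11), -71)) = Add(126, Rational(-710, 11)) = Rational(676, 11)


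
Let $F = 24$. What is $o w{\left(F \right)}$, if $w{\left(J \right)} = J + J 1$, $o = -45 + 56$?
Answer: $528$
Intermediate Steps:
$o = 11$
$w{\left(J \right)} = 2 J$ ($w{\left(J \right)} = J + J = 2 J$)
$o w{\left(F \right)} = 11 \cdot 2 \cdot 24 = 11 \cdot 48 = 528$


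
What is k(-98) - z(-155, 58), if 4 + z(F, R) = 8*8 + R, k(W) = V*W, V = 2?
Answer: -314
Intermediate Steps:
k(W) = 2*W
z(F, R) = 60 + R (z(F, R) = -4 + (8*8 + R) = -4 + (64 + R) = 60 + R)
k(-98) - z(-155, 58) = 2*(-98) - (60 + 58) = -196 - 1*118 = -196 - 118 = -314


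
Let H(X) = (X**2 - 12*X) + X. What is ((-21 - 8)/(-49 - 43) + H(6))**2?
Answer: 7458361/8464 ≈ 881.19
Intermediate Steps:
H(X) = X**2 - 11*X
((-21 - 8)/(-49 - 43) + H(6))**2 = ((-21 - 8)/(-49 - 43) + 6*(-11 + 6))**2 = (-29/(-92) + 6*(-5))**2 = (-29*(-1/92) - 30)**2 = (29/92 - 30)**2 = (-2731/92)**2 = 7458361/8464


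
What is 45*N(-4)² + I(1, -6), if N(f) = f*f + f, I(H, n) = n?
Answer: 6474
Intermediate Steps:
N(f) = f + f² (N(f) = f² + f = f + f²)
45*N(-4)² + I(1, -6) = 45*(-4*(1 - 4))² - 6 = 45*(-4*(-3))² - 6 = 45*12² - 6 = 45*144 - 6 = 6480 - 6 = 6474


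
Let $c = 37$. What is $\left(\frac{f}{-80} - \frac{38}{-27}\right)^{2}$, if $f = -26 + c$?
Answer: $\frac{7524049}{4665600} \approx 1.6127$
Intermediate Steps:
$f = 11$ ($f = -26 + 37 = 11$)
$\left(\frac{f}{-80} - \frac{38}{-27}\right)^{2} = \left(\frac{11}{-80} - \frac{38}{-27}\right)^{2} = \left(11 \left(- \frac{1}{80}\right) - - \frac{38}{27}\right)^{2} = \left(- \frac{11}{80} + \frac{38}{27}\right)^{2} = \left(\frac{2743}{2160}\right)^{2} = \frac{7524049}{4665600}$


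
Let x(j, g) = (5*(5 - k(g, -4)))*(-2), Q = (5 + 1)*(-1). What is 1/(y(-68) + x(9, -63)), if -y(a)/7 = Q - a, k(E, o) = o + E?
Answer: -1/1154 ≈ -0.00086655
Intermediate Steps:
k(E, o) = E + o
Q = -6 (Q = 6*(-1) = -6)
x(j, g) = -90 + 10*g (x(j, g) = (5*(5 - (g - 4)))*(-2) = (5*(5 - (-4 + g)))*(-2) = (5*(5 + (4 - g)))*(-2) = (5*(9 - g))*(-2) = (45 - 5*g)*(-2) = -90 + 10*g)
y(a) = 42 + 7*a (y(a) = -7*(-6 - a) = 42 + 7*a)
1/(y(-68) + x(9, -63)) = 1/((42 + 7*(-68)) + (-90 + 10*(-63))) = 1/((42 - 476) + (-90 - 630)) = 1/(-434 - 720) = 1/(-1154) = -1/1154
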